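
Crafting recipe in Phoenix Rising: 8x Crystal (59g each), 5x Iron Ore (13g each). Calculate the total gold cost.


Cost breakdown:
  Crystal: 8 * 59 = 472
  Iron Ore: 5 * 13 = 65
Total = 472 + 65 = 537

537 gold


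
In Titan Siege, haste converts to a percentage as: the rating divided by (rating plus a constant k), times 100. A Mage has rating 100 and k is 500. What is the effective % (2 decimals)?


effective% = rating / (rating + k) * 100
= 100 / (100 + 500) * 100
= 100 / 600 * 100
= 0.166667 * 100
= 16.67%

16.67%


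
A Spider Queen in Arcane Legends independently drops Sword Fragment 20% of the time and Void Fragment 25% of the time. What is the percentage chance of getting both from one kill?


For independent events, P(both) = P(A) * P(B)
= 20% * 25%
= 500 / 100 %
= 5.0%

5.0%


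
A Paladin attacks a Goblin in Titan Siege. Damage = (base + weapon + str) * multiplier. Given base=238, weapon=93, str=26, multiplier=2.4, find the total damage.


Sum base + weapon + str = 238 + 93 + 26 = 357
Multiply by 2.4:
357 * 2.4 = 856.8

856.8 damage


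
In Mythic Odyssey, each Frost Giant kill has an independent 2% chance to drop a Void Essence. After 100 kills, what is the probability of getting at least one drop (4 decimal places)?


P(at least one) = 1 - P(none) = 1 - (1-p)^n
p = 2/100 = 0.02
1 - p = 0.98
(1 - p)^100 = 0.98^100 = 0.132620
P(at least one) = 1 - 0.132620 = 0.8674

0.8674


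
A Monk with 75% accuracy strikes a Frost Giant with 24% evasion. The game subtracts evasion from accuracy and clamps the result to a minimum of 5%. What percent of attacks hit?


accuracy - evasion = 75 - 24 = 51
Apply floor: max(51, 5) = 51
Hit chance = 51%

51%


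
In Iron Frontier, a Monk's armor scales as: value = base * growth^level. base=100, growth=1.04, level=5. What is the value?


value = base * growth^level
= 100 * 1.04^5
= 100 * 1.216653
= 121.67

121.67 armor


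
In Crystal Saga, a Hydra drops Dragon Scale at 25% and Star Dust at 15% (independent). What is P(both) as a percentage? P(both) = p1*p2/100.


For independent events, P(both) = P(A) * P(B)
= 25% * 15%
= 375 / 100 %
= 3.75%

3.75%


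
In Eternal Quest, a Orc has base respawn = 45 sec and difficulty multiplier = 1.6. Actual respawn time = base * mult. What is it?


Respawn time = base * multiplier
= 45 * 1.6
= 72.0 seconds

72.0 seconds


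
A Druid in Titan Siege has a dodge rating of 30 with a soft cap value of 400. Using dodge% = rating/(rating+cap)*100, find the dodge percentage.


dodge% = 30 / (30 + 400) * 100
= 30 / 430 * 100
= 0.069767 * 100
= 6.98%

6.98%


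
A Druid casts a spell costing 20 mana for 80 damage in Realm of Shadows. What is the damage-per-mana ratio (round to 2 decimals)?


Efficiency = damage / mana
= 80 / 20
= 4.00

4.00 dmg/mana


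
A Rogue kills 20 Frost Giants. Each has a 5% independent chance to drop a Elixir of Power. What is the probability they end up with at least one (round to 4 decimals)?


P(at least one) = 1 - P(none) = 1 - (1-p)^n
p = 5/100 = 0.05
1 - p = 0.95
(1 - p)^20 = 0.95^20 = 0.358486
P(at least one) = 1 - 0.358486 = 0.6415

0.6415


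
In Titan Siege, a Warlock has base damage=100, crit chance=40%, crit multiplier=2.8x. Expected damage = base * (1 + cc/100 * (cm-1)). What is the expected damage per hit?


E[dmg] = base * (1 + crit_chance * (crit_mult - 1))
cc as decimal = 40/100 = 0.4
cm - 1 = 2.8 - 1 = 1.8
Bonus factor = 0.4 * 1.8 = 0.72
Total multiplier = 1 + 0.72 = 1.72
Expected damage = 100 * 1.72 = 172.00

172.00 damage


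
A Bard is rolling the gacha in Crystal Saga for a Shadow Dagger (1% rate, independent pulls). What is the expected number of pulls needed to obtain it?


Expected pulls for a geometric distribution = 1/p = 100 / rate%
= 100 / 1
= 100.0

100.0 pulls


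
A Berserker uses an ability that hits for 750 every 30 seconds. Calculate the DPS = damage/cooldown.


DPS = damage / cooldown
= 750 / 30
= 25.00

25.00 DPS


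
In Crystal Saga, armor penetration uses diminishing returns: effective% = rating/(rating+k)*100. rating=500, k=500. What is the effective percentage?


effective% = rating / (rating + k) * 100
= 500 / (500 + 500) * 100
= 500 / 1000 * 100
= 0.5 * 100
= 50.00%

50.00%


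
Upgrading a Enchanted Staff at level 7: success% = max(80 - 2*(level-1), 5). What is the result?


raw_rate = 80 - 2 * (7 - 1)
= 80 - 2 * 6
= 80 - 12
= 68
Apply floor: max(68, 5) = 68%

68%


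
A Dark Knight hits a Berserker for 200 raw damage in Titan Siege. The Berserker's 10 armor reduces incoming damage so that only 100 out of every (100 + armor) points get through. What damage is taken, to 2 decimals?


actual = 200 * 100 / (100 + 10)
= 200 * 100 / 110
= 20000 / 110
= 181.82

181.82 damage


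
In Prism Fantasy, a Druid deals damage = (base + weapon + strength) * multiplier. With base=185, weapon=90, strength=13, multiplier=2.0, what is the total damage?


Sum base + weapon + str = 185 + 90 + 13 = 288
Multiply by 2.0:
288 * 2.0 = 576.0

576.0 damage


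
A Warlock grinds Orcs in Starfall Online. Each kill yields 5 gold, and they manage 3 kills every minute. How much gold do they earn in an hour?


Gold per minute = 5 * 3 = 15
Gold per hour = 15 * 60 = 900

900 gold/hour


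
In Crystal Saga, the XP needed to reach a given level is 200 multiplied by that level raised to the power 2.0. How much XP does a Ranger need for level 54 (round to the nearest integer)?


XP = 200 * level^2.0
Substitute level = 54:
XP = 200 * 54^2.0
= 200 * 2916.0
= 583200

583200 XP


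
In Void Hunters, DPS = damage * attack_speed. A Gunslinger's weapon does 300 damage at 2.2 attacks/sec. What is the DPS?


DPS = damage * attack_speed
= 300 * 2.2
= 660.0

660.0 DPS


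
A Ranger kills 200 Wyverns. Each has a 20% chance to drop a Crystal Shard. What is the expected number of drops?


Expected drops = kills * (drop_rate / 100)
= 200 * (20 / 100)
= 200 * 0.2
= 40.0

40.0 drops


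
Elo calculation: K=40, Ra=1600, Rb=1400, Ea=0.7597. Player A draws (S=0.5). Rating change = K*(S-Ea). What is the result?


Elo update: delta = K * (S - Ea), where S = 0.5 (draws)
S - Ea = 0.5 - 0.7597 = -0.2597
Rating change = 40 * -0.2597
= -10.39

-10.39 rating points


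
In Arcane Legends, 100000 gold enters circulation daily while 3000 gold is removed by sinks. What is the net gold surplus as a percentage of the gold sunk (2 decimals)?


Net gold = 100000 - 3000 = 97000
Inflation rate = net / sunk * 100 = 97000 / 3000 * 100
= 32.333333 * 100
= 3233.33%

3233.33%


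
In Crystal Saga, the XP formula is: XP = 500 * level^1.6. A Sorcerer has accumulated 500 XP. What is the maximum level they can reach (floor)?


XP = 500 * level^1.6, so level = (XP / 500)^(1/1.6)
= (500 / 500)^(1/1.6)
= 1.0^0.625
= 1.0
Floor: level = 1

level 1


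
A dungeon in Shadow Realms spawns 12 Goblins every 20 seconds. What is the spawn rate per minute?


Spawns per minute = count * (60 / interval)
= 12 * (60 / 20)
= 12 * 3.0
= 36.0

36.0 per minute


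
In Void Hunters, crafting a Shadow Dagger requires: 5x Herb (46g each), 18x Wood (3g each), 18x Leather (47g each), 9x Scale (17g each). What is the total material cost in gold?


Cost breakdown:
  Herb: 5 * 46 = 230
  Wood: 18 * 3 = 54
  Leather: 18 * 47 = 846
  Scale: 9 * 17 = 153
Total = 230 + 54 + 846 + 153 = 1283

1283 gold


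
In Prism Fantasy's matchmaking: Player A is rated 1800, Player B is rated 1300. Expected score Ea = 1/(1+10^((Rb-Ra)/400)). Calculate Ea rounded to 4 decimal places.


Elo expected score: Ea = 1/(1 + 10^((Rb-Ra)/400))
Rb - Ra = 1300 - 1800 = -500
(Rb-Ra)/400 = -500/400 = -1.25
10^-1.25 = 0.056234
Ea = 1/(1 + 0.056234) = 1/1.056234 = 0.9468

0.9468


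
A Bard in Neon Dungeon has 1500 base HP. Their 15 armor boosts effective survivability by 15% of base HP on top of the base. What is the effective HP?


EHP = 1500 * (1 + 15/100)
= 1500 * (1 + 0.15)
= 1500 * 1.15
= 1725.0

1725.0 EHP


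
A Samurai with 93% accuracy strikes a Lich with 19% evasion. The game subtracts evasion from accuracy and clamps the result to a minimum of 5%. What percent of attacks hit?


accuracy - evasion = 93 - 19 = 74
Apply floor: max(74, 5) = 74
Hit chance = 74%

74%


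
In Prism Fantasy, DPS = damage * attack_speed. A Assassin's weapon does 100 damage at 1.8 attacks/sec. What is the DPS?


DPS = damage * attack_speed
= 100 * 1.8
= 180.0

180.0 DPS


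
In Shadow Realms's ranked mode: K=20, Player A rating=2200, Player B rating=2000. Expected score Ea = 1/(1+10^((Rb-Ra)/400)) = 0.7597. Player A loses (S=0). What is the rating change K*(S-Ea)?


Elo update: delta = K * (S - Ea), where S = 0 (loses)
S - Ea = 0 - 0.7597 = -0.7597
Rating change = 20 * -0.7597
= -15.19

-15.19 rating points


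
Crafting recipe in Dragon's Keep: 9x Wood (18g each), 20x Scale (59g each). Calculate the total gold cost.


Cost breakdown:
  Wood: 9 * 18 = 162
  Scale: 20 * 59 = 1180
Total = 162 + 1180 = 1342

1342 gold


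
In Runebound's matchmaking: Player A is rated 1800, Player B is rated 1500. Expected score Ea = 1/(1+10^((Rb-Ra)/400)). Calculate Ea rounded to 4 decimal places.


Elo expected score: Ea = 1/(1 + 10^((Rb-Ra)/400))
Rb - Ra = 1500 - 1800 = -300
(Rb-Ra)/400 = -300/400 = -0.75
10^-0.75 = 0.177828
Ea = 1/(1 + 0.177828) = 1/1.177828 = 0.8490

0.8490


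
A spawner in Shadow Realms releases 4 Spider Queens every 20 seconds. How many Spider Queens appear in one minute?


Spawns per minute = count * (60 / interval)
= 4 * (60 / 20)
= 4 * 3.0
= 12.0

12.0 per minute


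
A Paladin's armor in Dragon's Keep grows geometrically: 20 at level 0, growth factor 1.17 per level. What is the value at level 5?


value = base * growth^level
= 20 * 1.17^5
= 20 * 2.192448
= 43.85

43.85 armor


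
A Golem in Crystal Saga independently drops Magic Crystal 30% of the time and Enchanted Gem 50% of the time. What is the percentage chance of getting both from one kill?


For independent events, P(both) = P(A) * P(B)
= 30% * 50%
= 1500 / 100 %
= 15.0%

15.0%


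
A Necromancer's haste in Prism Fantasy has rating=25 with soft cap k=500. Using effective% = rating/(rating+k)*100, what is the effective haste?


effective% = rating / (rating + k) * 100
= 25 / (25 + 500) * 100
= 25 / 525 * 100
= 0.047619 * 100
= 4.76%

4.76%


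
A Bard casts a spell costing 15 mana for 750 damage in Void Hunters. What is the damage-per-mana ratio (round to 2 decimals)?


Efficiency = damage / mana
= 750 / 15
= 50.00

50.00 dmg/mana


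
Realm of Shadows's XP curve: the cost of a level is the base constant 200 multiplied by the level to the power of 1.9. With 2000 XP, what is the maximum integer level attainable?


XP = 200 * level^1.9, so level = (XP / 200)^(1/1.9)
= (2000 / 200)^(1/1.9)
= 10.0^0.5263
= 3.3598
Floor: level = 3

level 3


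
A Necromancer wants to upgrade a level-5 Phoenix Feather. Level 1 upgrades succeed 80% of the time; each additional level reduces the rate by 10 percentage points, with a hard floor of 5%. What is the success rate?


raw_rate = 80 - 10 * (5 - 1)
= 80 - 10 * 4
= 80 - 40
= 40
Apply floor: max(40, 5) = 40%

40%


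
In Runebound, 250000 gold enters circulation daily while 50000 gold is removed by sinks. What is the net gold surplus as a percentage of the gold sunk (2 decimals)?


Net gold = 250000 - 50000 = 200000
Inflation rate = net / sunk * 100 = 200000 / 50000 * 100
= 4.0 * 100
= 400.00%

400.00%


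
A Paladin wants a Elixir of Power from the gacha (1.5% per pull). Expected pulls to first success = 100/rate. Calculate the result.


Expected pulls for a geometric distribution = 1/p = 100 / rate%
= 100 / 1.5
= 66.67

66.67 pulls


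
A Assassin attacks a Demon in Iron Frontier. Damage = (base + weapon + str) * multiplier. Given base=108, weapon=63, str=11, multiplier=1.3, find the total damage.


Sum base + weapon + str = 108 + 63 + 11 = 182
Multiply by 1.3:
182 * 1.3 = 236.6

236.6 damage


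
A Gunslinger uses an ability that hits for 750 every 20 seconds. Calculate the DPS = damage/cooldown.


DPS = damage / cooldown
= 750 / 20
= 37.50

37.50 DPS


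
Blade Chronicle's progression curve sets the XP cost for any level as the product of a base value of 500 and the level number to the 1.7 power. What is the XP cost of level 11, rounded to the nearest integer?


XP = 500 * level^1.7
Substitute level = 11:
XP = 500 * 11^1.7
= 500 * 58.9342
= 29467

29467 XP


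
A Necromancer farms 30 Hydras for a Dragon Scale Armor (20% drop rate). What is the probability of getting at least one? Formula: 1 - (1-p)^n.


P(at least one) = 1 - P(none) = 1 - (1-p)^n
p = 20/100 = 0.2
1 - p = 0.8
(1 - p)^30 = 0.8^30 = 0.001238
P(at least one) = 1 - 0.001238 = 0.9988

0.9988


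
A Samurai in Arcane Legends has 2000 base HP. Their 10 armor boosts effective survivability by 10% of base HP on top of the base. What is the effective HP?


EHP = 2000 * (1 + 10/100)
= 2000 * (1 + 0.1)
= 2000 * 1.1
= 2200.0

2200.0 EHP


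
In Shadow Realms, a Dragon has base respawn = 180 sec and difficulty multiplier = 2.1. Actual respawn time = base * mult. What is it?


Respawn time = base * multiplier
= 180 * 2.1
= 378.0 seconds

378.0 seconds


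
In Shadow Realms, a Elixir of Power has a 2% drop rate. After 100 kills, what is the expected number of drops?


Expected drops = kills * (drop_rate / 100)
= 100 * (2 / 100)
= 100 * 0.02
= 2.0

2.0 drops


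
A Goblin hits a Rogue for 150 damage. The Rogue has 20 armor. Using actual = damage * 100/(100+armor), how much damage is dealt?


actual = 150 * 100 / (100 + 20)
= 150 * 100 / 120
= 15000 / 120
= 125.00

125.00 damage


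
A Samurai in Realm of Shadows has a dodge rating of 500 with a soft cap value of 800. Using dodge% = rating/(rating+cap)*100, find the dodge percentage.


dodge% = 500 / (500 + 800) * 100
= 500 / 1300 * 100
= 0.384615 * 100
= 38.46%

38.46%


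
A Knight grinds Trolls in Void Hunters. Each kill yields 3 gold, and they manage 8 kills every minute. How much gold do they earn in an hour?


Gold per minute = 3 * 8 = 24
Gold per hour = 24 * 60 = 1440

1440 gold/hour


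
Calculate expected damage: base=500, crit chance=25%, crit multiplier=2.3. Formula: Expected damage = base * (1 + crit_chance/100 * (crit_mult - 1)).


E[dmg] = base * (1 + crit_chance * (crit_mult - 1))
cc as decimal = 25/100 = 0.25
cm - 1 = 2.3 - 1 = 1.3
Bonus factor = 0.25 * 1.3 = 0.325
Total multiplier = 1 + 0.325 = 1.325
Expected damage = 500 * 1.325 = 662.50

662.50 damage


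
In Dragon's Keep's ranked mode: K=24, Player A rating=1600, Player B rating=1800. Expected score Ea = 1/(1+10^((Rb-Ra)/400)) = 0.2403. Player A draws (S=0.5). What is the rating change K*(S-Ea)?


Elo update: delta = K * (S - Ea), where S = 0.5 (draws)
S - Ea = 0.5 - 0.2403 = 0.2597
Rating change = 24 * 0.2597
= 6.23

6.23 rating points


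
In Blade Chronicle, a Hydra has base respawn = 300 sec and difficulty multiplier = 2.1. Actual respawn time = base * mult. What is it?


Respawn time = base * multiplier
= 300 * 2.1
= 630.0 seconds

630.0 seconds


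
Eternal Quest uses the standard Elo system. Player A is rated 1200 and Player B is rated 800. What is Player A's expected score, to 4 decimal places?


Elo expected score: Ea = 1/(1 + 10^((Rb-Ra)/400))
Rb - Ra = 800 - 1200 = -400
(Rb-Ra)/400 = -400/400 = -1.0
10^-1.0 = 0.1
Ea = 1/(1 + 0.1) = 1/1.1 = 0.9091

0.9091


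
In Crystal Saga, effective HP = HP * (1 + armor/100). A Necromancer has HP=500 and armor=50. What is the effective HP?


EHP = 500 * (1 + 50/100)
= 500 * (1 + 0.5)
= 500 * 1.5
= 750.0

750.0 EHP


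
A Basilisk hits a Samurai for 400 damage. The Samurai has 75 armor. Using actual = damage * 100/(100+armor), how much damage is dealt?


actual = 400 * 100 / (100 + 75)
= 400 * 100 / 175
= 40000 / 175
= 228.57

228.57 damage


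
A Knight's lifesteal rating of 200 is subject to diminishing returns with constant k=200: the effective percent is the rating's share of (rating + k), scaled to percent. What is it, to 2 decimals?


effective% = rating / (rating + k) * 100
= 200 / (200 + 200) * 100
= 200 / 400 * 100
= 0.5 * 100
= 50.00%

50.00%


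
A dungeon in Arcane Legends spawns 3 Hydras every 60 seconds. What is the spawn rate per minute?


Spawns per minute = count * (60 / interval)
= 3 * (60 / 60)
= 3 * 1.0
= 3.0

3.0 per minute


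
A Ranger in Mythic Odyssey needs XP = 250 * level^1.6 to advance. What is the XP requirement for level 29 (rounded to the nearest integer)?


XP = 250 * level^1.6
Substitute level = 29:
XP = 250 * 29^1.6
= 250 * 218.69396
= 54673

54673 XP


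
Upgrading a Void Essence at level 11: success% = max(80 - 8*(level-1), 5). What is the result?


raw_rate = 80 - 8 * (11 - 1)
= 80 - 8 * 10
= 80 - 80
= 0
Apply floor: max(0, 5) = 5%

5%


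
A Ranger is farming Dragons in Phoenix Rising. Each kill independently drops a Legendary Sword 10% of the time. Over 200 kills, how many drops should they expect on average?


Expected drops = kills * (drop_rate / 100)
= 200 * (10 / 100)
= 200 * 0.1
= 20.0

20.0 drops


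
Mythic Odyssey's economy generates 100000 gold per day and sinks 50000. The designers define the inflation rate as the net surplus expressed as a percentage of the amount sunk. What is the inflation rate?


Net gold = 100000 - 50000 = 50000
Inflation rate = net / sunk * 100 = 50000 / 50000 * 100
= 1.0 * 100
= 100.00%

100.00%


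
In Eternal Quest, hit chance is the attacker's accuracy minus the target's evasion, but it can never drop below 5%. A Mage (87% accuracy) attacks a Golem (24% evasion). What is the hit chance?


accuracy - evasion = 87 - 24 = 63
Apply floor: max(63, 5) = 63
Hit chance = 63%

63%


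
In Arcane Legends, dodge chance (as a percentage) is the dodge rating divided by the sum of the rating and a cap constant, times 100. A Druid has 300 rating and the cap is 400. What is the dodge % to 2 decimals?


dodge% = 300 / (300 + 400) * 100
= 300 / 700 * 100
= 0.428571 * 100
= 42.86%

42.86%


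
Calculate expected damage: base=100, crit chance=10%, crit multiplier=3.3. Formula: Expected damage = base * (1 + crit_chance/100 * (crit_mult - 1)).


E[dmg] = base * (1 + crit_chance * (crit_mult - 1))
cc as decimal = 10/100 = 0.1
cm - 1 = 3.3 - 1 = 2.3
Bonus factor = 0.1 * 2.3 = 0.23
Total multiplier = 1 + 0.23 = 1.23
Expected damage = 100 * 1.23 = 123.00

123.00 damage


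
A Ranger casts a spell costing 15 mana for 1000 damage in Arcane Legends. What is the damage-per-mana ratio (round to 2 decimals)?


Efficiency = damage / mana
= 1000 / 15
= 66.67

66.67 dmg/mana


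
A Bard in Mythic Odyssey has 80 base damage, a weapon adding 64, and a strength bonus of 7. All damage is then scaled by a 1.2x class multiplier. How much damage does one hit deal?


Sum base + weapon + str = 80 + 64 + 7 = 151
Multiply by 1.2:
151 * 1.2 = 181.2

181.2 damage


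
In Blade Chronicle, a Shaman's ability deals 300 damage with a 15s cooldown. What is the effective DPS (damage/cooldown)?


DPS = damage / cooldown
= 300 / 15
= 20.00

20.00 DPS


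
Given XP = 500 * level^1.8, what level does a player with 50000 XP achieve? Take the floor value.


XP = 500 * level^1.8, so level = (XP / 500)^(1/1.8)
= (50000 / 500)^(1/1.8)
= 100.0^0.5556
= 12.9155
Floor: level = 12

level 12


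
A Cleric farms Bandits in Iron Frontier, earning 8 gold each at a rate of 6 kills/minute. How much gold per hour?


Gold per minute = 8 * 6 = 48
Gold per hour = 48 * 60 = 2880

2880 gold/hour


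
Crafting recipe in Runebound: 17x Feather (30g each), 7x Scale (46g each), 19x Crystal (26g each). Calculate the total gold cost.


Cost breakdown:
  Feather: 17 * 30 = 510
  Scale: 7 * 46 = 322
  Crystal: 19 * 26 = 494
Total = 510 + 322 + 494 = 1326

1326 gold


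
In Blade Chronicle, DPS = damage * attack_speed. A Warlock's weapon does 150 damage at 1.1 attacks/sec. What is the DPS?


DPS = damage * attack_speed
= 150 * 1.1
= 165.0

165.0 DPS


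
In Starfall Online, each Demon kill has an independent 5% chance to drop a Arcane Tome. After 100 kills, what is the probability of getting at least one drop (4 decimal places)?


P(at least one) = 1 - P(none) = 1 - (1-p)^n
p = 5/100 = 0.05
1 - p = 0.95
(1 - p)^100 = 0.95^100 = 0.005921
P(at least one) = 1 - 0.005921 = 0.9941

0.9941


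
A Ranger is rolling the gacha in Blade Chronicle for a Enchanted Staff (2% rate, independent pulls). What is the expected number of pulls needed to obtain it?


Expected pulls for a geometric distribution = 1/p = 100 / rate%
= 100 / 2
= 50.0

50.0 pulls


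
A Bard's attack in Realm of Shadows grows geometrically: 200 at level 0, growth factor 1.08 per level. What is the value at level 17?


value = base * growth^level
= 200 * 1.08^17
= 200 * 3.700018
= 740.00

740.00 attack


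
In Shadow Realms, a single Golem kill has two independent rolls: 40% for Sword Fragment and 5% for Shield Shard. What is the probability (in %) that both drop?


For independent events, P(both) = P(A) * P(B)
= 40% * 5%
= 200 / 100 %
= 2.0%

2.0%


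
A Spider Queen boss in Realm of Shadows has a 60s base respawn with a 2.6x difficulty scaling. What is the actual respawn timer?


Respawn time = base * multiplier
= 60 * 2.6
= 156.0 seconds

156.0 seconds


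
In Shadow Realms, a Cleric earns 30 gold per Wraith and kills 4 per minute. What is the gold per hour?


Gold per minute = 30 * 4 = 120
Gold per hour = 120 * 60 = 7200

7200 gold/hour


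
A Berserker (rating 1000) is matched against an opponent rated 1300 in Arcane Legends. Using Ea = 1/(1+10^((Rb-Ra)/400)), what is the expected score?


Elo expected score: Ea = 1/(1 + 10^((Rb-Ra)/400))
Rb - Ra = 1300 - 1000 = 300
(Rb-Ra)/400 = 300/400 = 0.75
10^0.75 = 5.623413
Ea = 1/(1 + 5.623413) = 1/6.623413 = 0.1510

0.1510


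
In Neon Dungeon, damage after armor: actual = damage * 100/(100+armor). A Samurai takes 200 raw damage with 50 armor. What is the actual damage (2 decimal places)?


actual = 200 * 100 / (100 + 50)
= 200 * 100 / 150
= 20000 / 150
= 133.33

133.33 damage


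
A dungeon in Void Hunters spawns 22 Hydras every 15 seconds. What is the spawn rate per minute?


Spawns per minute = count * (60 / interval)
= 22 * (60 / 15)
= 22 * 4.0
= 88.0

88.0 per minute


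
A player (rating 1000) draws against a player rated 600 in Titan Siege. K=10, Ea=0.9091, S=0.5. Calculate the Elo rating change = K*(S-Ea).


Elo update: delta = K * (S - Ea), where S = 0.5 (draws)
S - Ea = 0.5 - 0.9091 = -0.4091
Rating change = 10 * -0.4091
= -4.09

-4.09 rating points


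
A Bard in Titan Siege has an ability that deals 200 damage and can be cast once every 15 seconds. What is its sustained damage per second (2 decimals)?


DPS = damage / cooldown
= 200 / 15
= 13.33

13.33 DPS


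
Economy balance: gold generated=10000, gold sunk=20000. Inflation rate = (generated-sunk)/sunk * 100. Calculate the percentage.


Net gold = 10000 - 20000 = -10000
Inflation rate = net / sunk * 100 = -10000 / 20000 * 100
= -0.5 * 100
= -50.00%

-50.00%


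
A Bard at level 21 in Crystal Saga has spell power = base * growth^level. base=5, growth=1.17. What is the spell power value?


value = base * growth^level
= 5 * 1.17^21
= 5 * 27.033551
= 135.17

135.17 spell power


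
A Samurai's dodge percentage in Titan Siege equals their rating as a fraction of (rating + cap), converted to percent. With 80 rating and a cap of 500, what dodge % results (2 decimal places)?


dodge% = 80 / (80 + 500) * 100
= 80 / 580 * 100
= 0.137931 * 100
= 13.79%

13.79%


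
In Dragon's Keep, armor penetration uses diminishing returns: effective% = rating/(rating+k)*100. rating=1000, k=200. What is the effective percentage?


effective% = rating / (rating + k) * 100
= 1000 / (1000 + 200) * 100
= 1000 / 1200 * 100
= 0.833333 * 100
= 83.33%

83.33%


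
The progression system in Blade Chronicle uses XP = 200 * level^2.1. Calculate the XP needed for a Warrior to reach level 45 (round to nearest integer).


XP = 200 * level^2.1
Substitute level = 45:
XP = 200 * 45^2.1
= 200 * 2963.0998
= 592620

592620 XP


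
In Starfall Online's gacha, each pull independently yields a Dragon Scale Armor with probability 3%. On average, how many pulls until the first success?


Expected pulls for a geometric distribution = 1/p = 100 / rate%
= 100 / 3
= 33.33

33.33 pulls


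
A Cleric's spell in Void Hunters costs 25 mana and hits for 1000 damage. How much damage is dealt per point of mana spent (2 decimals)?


Efficiency = damage / mana
= 1000 / 25
= 40.00

40.00 dmg/mana


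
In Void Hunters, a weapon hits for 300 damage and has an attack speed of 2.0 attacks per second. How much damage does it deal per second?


DPS = damage * attack_speed
= 300 * 2.0
= 600.0

600.0 DPS


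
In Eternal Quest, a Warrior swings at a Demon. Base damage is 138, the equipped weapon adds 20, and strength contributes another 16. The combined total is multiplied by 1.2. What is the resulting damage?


Sum base + weapon + str = 138 + 20 + 16 = 174
Multiply by 1.2:
174 * 1.2 = 208.8

208.8 damage


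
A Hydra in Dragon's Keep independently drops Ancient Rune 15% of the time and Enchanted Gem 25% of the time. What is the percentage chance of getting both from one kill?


For independent events, P(both) = P(A) * P(B)
= 15% * 25%
= 375 / 100 %
= 3.75%

3.75%


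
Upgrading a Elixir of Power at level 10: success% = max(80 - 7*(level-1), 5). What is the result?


raw_rate = 80 - 7 * (10 - 1)
= 80 - 7 * 9
= 80 - 63
= 17
Apply floor: max(17, 5) = 17%

17%


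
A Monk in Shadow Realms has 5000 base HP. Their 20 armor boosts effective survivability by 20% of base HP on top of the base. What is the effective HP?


EHP = 5000 * (1 + 20/100)
= 5000 * (1 + 0.2)
= 5000 * 1.2
= 6000.0

6000.0 EHP


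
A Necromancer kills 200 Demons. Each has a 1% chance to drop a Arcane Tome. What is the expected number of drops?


Expected drops = kills * (drop_rate / 100)
= 200 * (1 / 100)
= 200 * 0.01
= 2.0

2.0 drops


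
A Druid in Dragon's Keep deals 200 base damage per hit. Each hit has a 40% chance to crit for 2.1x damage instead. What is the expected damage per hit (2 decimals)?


E[dmg] = base * (1 + crit_chance * (crit_mult - 1))
cc as decimal = 40/100 = 0.4
cm - 1 = 2.1 - 1 = 1.1
Bonus factor = 0.4 * 1.1 = 0.44
Total multiplier = 1 + 0.44 = 1.44
Expected damage = 200 * 1.44 = 288.00

288.00 damage


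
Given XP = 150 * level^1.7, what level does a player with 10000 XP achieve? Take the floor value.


XP = 150 * level^1.7, so level = (XP / 150)^(1/1.7)
= (10000 / 150)^(1/1.7)
= 66.6667^0.5882
= 11.8274
Floor: level = 11

level 11


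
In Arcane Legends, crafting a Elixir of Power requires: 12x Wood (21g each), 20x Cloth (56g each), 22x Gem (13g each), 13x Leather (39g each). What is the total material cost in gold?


Cost breakdown:
  Wood: 12 * 21 = 252
  Cloth: 20 * 56 = 1120
  Gem: 22 * 13 = 286
  Leather: 13 * 39 = 507
Total = 252 + 1120 + 286 + 507 = 2165

2165 gold


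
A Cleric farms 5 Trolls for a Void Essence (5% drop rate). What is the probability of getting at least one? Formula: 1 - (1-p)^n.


P(at least one) = 1 - P(none) = 1 - (1-p)^n
p = 5/100 = 0.05
1 - p = 0.95
(1 - p)^5 = 0.95^5 = 0.773781
P(at least one) = 1 - 0.773781 = 0.2262

0.2262


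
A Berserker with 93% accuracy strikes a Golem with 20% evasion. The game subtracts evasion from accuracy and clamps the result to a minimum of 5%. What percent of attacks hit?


accuracy - evasion = 93 - 20 = 73
Apply floor: max(73, 5) = 73
Hit chance = 73%

73%


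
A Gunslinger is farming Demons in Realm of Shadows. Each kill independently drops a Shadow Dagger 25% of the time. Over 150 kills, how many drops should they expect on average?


Expected drops = kills * (drop_rate / 100)
= 150 * (25 / 100)
= 150 * 0.25
= 37.5

37.5 drops


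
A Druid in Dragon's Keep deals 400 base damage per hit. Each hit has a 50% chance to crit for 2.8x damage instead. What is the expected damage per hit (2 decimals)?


E[dmg] = base * (1 + crit_chance * (crit_mult - 1))
cc as decimal = 50/100 = 0.5
cm - 1 = 2.8 - 1 = 1.8
Bonus factor = 0.5 * 1.8 = 0.9
Total multiplier = 1 + 0.9 = 1.9
Expected damage = 400 * 1.9 = 760.00

760.00 damage


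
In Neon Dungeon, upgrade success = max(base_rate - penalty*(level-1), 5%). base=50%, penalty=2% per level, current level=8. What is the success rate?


raw_rate = 50 - 2 * (8 - 1)
= 50 - 2 * 7
= 50 - 14
= 36
Apply floor: max(36, 5) = 36%

36%


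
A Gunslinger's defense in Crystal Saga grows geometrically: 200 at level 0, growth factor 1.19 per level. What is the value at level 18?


value = base * growth^level
= 200 * 1.19^18
= 200 * 22.900518
= 4580.10

4580.10 defense


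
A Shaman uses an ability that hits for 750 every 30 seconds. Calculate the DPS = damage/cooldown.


DPS = damage / cooldown
= 750 / 30
= 25.00

25.00 DPS


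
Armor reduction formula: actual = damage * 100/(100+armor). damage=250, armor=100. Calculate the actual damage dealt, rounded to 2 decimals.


actual = 250 * 100 / (100 + 100)
= 250 * 100 / 200
= 25000 / 200
= 125.00

125.00 damage


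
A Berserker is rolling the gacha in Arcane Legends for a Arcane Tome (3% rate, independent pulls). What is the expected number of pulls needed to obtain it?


Expected pulls for a geometric distribution = 1/p = 100 / rate%
= 100 / 3
= 33.33

33.33 pulls


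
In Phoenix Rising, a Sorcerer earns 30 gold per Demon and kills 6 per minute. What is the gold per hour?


Gold per minute = 30 * 6 = 180
Gold per hour = 180 * 60 = 10800

10800 gold/hour


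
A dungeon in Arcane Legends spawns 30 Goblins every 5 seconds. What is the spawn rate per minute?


Spawns per minute = count * (60 / interval)
= 30 * (60 / 5)
= 30 * 12.0
= 360.0

360.0 per minute


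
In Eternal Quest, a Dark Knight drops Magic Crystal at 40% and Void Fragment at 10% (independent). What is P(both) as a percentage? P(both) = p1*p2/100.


For independent events, P(both) = P(A) * P(B)
= 40% * 10%
= 400 / 100 %
= 4.0%

4.0%


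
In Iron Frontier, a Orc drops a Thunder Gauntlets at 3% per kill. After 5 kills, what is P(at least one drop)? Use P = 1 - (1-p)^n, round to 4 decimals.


P(at least one) = 1 - P(none) = 1 - (1-p)^n
p = 3/100 = 0.03
1 - p = 0.97
(1 - p)^5 = 0.97^5 = 0.858734
P(at least one) = 1 - 0.858734 = 0.1413

0.1413


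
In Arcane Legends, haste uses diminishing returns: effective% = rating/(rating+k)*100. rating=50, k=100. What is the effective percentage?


effective% = rating / (rating + k) * 100
= 50 / (50 + 100) * 100
= 50 / 150 * 100
= 0.333333 * 100
= 33.33%

33.33%


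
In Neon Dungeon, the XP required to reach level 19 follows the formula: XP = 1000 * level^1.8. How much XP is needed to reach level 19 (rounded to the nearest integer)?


XP = 1000 * level^1.8
Substitute level = 19:
XP = 1000 * 19^1.8
= 1000 * 200.3348
= 200335

200335 XP


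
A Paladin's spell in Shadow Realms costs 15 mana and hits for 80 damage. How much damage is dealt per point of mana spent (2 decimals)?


Efficiency = damage / mana
= 80 / 15
= 5.33

5.33 dmg/mana


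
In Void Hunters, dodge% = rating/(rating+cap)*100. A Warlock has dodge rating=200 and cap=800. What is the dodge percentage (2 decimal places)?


dodge% = 200 / (200 + 800) * 100
= 200 / 1000 * 100
= 0.2 * 100
= 20.00%

20.00%


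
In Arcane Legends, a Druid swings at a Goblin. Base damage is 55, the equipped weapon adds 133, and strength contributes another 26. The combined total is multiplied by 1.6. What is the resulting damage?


Sum base + weapon + str = 55 + 133 + 26 = 214
Multiply by 1.6:
214 * 1.6 = 342.4

342.4 damage


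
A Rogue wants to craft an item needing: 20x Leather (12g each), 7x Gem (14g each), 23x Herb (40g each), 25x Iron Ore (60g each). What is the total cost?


Cost breakdown:
  Leather: 20 * 12 = 240
  Gem: 7 * 14 = 98
  Herb: 23 * 40 = 920
  Iron Ore: 25 * 60 = 1500
Total = 240 + 98 + 920 + 1500 = 2758

2758 gold


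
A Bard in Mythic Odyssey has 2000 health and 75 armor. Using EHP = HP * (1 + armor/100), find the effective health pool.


EHP = 2000 * (1 + 75/100)
= 2000 * (1 + 0.75)
= 2000 * 1.75
= 3500.0

3500.0 EHP


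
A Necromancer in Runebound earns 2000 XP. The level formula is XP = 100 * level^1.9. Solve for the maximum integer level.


XP = 100 * level^1.9, so level = (XP / 100)^(1/1.9)
= (2000 / 100)^(1/1.9)
= 20.0^0.5263
= 4.839
Floor: level = 4

level 4


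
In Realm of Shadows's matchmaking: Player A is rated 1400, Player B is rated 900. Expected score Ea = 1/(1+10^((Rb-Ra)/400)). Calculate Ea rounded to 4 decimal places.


Elo expected score: Ea = 1/(1 + 10^((Rb-Ra)/400))
Rb - Ra = 900 - 1400 = -500
(Rb-Ra)/400 = -500/400 = -1.25
10^-1.25 = 0.056234
Ea = 1/(1 + 0.056234) = 1/1.056234 = 0.9468

0.9468


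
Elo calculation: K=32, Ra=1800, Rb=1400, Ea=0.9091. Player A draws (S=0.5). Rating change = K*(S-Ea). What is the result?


Elo update: delta = K * (S - Ea), where S = 0.5 (draws)
S - Ea = 0.5 - 0.9091 = -0.4091
Rating change = 32 * -0.4091
= -13.09

-13.09 rating points


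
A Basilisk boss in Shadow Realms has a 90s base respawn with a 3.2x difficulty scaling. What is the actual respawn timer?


Respawn time = base * multiplier
= 90 * 3.2
= 288.0 seconds

288.0 seconds


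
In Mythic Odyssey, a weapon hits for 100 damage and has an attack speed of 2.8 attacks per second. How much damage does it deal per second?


DPS = damage * attack_speed
= 100 * 2.8
= 280.0

280.0 DPS


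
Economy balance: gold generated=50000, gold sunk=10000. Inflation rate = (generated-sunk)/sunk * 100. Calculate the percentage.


Net gold = 50000 - 10000 = 40000
Inflation rate = net / sunk * 100 = 40000 / 10000 * 100
= 4.0 * 100
= 400.00%

400.00%


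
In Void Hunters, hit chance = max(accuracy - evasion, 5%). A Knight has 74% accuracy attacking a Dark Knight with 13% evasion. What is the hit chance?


accuracy - evasion = 74 - 13 = 61
Apply floor: max(61, 5) = 61
Hit chance = 61%

61%


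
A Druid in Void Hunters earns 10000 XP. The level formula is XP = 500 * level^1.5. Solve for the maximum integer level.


XP = 500 * level^1.5, so level = (XP / 500)^(1/1.5)
= (10000 / 500)^(1/1.5)
= 20.0^0.6667
= 7.3681
Floor: level = 7

level 7


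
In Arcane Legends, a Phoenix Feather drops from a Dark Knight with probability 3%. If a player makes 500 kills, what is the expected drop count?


Expected drops = kills * (drop_rate / 100)
= 500 * (3 / 100)
= 500 * 0.03
= 15.0

15.0 drops


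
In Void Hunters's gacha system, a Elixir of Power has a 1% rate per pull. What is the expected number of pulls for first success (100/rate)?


Expected pulls for a geometric distribution = 1/p = 100 / rate%
= 100 / 1
= 100.0

100.0 pulls


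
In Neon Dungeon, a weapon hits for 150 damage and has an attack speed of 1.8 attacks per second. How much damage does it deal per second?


DPS = damage * attack_speed
= 150 * 1.8
= 270.0

270.0 DPS


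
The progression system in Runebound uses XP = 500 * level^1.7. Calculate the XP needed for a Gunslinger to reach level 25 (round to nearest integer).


XP = 500 * level^1.7
Substitute level = 25:
XP = 500 * 25^1.7
= 500 * 237.9567
= 118978

118978 XP


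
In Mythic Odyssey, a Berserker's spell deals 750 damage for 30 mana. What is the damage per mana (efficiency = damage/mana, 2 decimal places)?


Efficiency = damage / mana
= 750 / 30
= 25.00

25.00 dmg/mana


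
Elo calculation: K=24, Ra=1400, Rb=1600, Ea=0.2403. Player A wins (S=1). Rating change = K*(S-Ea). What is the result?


Elo update: delta = K * (S - Ea), where S = 1 (wins)
S - Ea = 1 - 0.2403 = 0.7597
Rating change = 24 * 0.7597
= 18.23

18.23 rating points


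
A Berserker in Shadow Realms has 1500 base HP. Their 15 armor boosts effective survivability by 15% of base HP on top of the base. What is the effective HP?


EHP = 1500 * (1 + 15/100)
= 1500 * (1 + 0.15)
= 1500 * 1.15
= 1725.0

1725.0 EHP


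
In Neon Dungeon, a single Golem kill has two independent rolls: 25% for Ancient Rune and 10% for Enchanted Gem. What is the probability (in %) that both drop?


For independent events, P(both) = P(A) * P(B)
= 25% * 10%
= 250 / 100 %
= 2.5%

2.5%


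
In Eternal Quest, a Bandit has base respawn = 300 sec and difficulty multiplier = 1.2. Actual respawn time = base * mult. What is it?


Respawn time = base * multiplier
= 300 * 1.2
= 360.0 seconds

360.0 seconds


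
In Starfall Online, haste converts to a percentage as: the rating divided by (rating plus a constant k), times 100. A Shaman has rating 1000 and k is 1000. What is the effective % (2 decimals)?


effective% = rating / (rating + k) * 100
= 1000 / (1000 + 1000) * 100
= 1000 / 2000 * 100
= 0.5 * 100
= 50.00%

50.00%


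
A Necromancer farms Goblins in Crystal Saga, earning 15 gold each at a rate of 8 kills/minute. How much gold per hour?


Gold per minute = 15 * 8 = 120
Gold per hour = 120 * 60 = 7200

7200 gold/hour


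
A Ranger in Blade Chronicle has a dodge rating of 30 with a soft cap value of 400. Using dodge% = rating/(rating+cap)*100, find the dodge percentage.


dodge% = 30 / (30 + 400) * 100
= 30 / 430 * 100
= 0.069767 * 100
= 6.98%

6.98%


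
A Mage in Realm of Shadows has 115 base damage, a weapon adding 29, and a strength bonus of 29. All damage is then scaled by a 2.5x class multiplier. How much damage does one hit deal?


Sum base + weapon + str = 115 + 29 + 29 = 173
Multiply by 2.5:
173 * 2.5 = 432.5

432.5 damage


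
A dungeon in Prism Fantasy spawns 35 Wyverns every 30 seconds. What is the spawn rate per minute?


Spawns per minute = count * (60 / interval)
= 35 * (60 / 30)
= 35 * 2.0
= 70.0

70.0 per minute


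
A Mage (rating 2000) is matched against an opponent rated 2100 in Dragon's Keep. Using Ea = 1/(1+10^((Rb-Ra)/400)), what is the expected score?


Elo expected score: Ea = 1/(1 + 10^((Rb-Ra)/400))
Rb - Ra = 2100 - 2000 = 100
(Rb-Ra)/400 = 100/400 = 0.25
10^0.25 = 1.778279
Ea = 1/(1 + 1.778279) = 1/2.778279 = 0.3599

0.3599


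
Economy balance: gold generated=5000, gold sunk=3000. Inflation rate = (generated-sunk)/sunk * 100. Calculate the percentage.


Net gold = 5000 - 3000 = 2000
Inflation rate = net / sunk * 100 = 2000 / 3000 * 100
= 0.666667 * 100
= 66.67%

66.67%


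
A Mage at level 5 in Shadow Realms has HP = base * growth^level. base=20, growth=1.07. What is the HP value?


value = base * growth^level
= 20 * 1.07^5
= 20 * 1.402552
= 28.05

28.05 HP


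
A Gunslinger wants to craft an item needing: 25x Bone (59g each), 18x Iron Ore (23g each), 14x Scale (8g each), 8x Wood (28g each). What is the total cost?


Cost breakdown:
  Bone: 25 * 59 = 1475
  Iron Ore: 18 * 23 = 414
  Scale: 14 * 8 = 112
  Wood: 8 * 28 = 224
Total = 1475 + 414 + 112 + 224 = 2225

2225 gold


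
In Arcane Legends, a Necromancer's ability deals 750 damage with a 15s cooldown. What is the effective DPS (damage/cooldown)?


DPS = damage / cooldown
= 750 / 15
= 50.00

50.00 DPS


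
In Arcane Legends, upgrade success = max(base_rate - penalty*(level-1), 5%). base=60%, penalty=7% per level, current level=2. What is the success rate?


raw_rate = 60 - 7 * (2 - 1)
= 60 - 7 * 1
= 60 - 7
= 53
Apply floor: max(53, 5) = 53%

53%


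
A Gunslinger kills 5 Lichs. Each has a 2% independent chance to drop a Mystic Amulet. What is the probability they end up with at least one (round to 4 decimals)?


P(at least one) = 1 - P(none) = 1 - (1-p)^n
p = 2/100 = 0.02
1 - p = 0.98
(1 - p)^5 = 0.98^5 = 0.903921
P(at least one) = 1 - 0.903921 = 0.0961

0.0961
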